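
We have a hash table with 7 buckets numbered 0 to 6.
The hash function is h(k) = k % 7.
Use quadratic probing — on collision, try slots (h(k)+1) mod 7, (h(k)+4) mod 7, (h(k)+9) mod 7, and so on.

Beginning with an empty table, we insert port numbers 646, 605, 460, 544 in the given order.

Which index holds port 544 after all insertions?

646 hashes to 2; slot 2 is free => place at 2.
605 hashes to 3; slot 3 is free => place at 3.
460 hashes to 5; slot 5 is free => place at 5.
544 hashes to 5; 5 taken => place at 6.
Table: [-, -, 646, 605, -, 460, 544]

6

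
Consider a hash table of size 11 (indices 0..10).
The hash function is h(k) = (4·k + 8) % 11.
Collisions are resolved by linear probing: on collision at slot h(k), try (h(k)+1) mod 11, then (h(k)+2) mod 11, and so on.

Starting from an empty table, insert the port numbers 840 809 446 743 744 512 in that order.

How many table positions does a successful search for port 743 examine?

840: h=2 -> slot 2
809: h=10 -> slot 10
446: h=10, probe 10,0 -> slot 0
743: h=10, probe 10,0,1 -> slot 1
744: h=3 -> slot 3
512: h=10, probe 10,0,1,2,3,4 -> slot 4
Table: [446, 743, 840, 744, 512, -, -, -, -, -, 809]
Lookup 743: h=10, probe 10,0,1 → found at 1.

3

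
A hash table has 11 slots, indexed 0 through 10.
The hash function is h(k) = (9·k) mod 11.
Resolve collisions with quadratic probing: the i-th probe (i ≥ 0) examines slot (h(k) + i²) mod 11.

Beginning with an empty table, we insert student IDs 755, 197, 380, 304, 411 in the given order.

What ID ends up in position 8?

755: h=8 -> slot 8
197: h=2 -> slot 2
380: h=10 -> slot 10
304: h=8, probe 8,9 -> slot 9
411: h=3 -> slot 3
Table: [-, -, 197, 411, -, -, -, -, 755, 304, 380]

755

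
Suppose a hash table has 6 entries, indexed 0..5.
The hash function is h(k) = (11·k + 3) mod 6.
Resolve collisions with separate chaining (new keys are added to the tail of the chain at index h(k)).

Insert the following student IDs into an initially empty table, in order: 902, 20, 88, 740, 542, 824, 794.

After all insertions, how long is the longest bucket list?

902 -> bucket 1
20 -> bucket 1 (collision)
88 -> bucket 5
740 -> bucket 1 (collision)
542 -> bucket 1 (collision)
824 -> bucket 1 (collision)
794 -> bucket 1 (collision)
Final buckets:
0: -
1: 902 -> 20 -> 740 -> 542 -> 824 -> 794
2: -
3: -
4: -
5: 88

6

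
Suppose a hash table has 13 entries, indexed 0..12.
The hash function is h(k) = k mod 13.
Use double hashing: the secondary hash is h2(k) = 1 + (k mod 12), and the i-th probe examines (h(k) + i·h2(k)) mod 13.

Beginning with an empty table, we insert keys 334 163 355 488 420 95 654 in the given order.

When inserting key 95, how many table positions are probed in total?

3

Insert 334: h=9, slot 9 empty → index 9.
Insert 163: h=7, slot 7 empty → index 7.
Insert 355: h=4, slot 4 empty → index 4.
Insert 488: h=7, h2=9, slot 7 occupied → index 3.
Insert 420: h=4, h2=1, slot 4 occupied → index 5.
Insert 95: h=4, h2=12, slots 4,3 occupied → index 2.
Insert 654: h=4, h2=7, slot 4 occupied → index 11.
Table: [_, _, 95, 488, 355, 420, _, 163, _, 334, _, 654, _]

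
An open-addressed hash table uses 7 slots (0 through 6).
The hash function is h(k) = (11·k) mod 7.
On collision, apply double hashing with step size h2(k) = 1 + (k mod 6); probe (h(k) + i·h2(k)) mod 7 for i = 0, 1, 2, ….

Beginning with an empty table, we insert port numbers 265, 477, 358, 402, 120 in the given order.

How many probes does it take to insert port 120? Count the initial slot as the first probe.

3

265 hashes to 3; slot 3 is free → place at 3.
477 hashes to 4; slot 4 is free → place at 4.
358 hashes to 4, h2=5; 4 taken → place at 2.
402 hashes to 5; slot 5 is free → place at 5.
120 hashes to 4, h2=1; 4,5 taken → place at 6.
Table: [—, —, 358, 265, 477, 402, 120]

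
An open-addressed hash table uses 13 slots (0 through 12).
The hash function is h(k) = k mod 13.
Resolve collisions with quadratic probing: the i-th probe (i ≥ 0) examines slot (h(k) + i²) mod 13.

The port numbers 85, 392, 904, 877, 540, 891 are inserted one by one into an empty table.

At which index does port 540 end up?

85: h=7 → slot 7
392: h=2 → slot 2
904: h=7, probe 7,8 → slot 8
877: h=6 → slot 6
540: h=7, probe 7,8,11 → slot 11
891: h=7, probe 7,8,11,3 → slot 3
Table: [., ., 392, 891, ., ., 877, 85, 904, ., ., 540, .]

11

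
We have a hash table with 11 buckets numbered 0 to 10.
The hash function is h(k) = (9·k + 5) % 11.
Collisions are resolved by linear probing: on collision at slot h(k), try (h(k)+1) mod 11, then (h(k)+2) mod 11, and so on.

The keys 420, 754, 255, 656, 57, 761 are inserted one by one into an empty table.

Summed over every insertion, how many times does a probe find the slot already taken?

Insert 420: h=1, slot 1 empty -> index 1.
Insert 754: h=4, slot 4 empty -> index 4.
Insert 255: h=1, slot 1 occupied -> index 2.
Insert 656: h=2, slot 2 occupied -> index 3.
Insert 57: h=1, slots 1,2,3,4 occupied -> index 5.
Insert 761: h=1, slots 1,2,3,4,5 occupied -> index 6.
Table: [-, 420, 255, 656, 754, 57, 761, -, -, -, -]

11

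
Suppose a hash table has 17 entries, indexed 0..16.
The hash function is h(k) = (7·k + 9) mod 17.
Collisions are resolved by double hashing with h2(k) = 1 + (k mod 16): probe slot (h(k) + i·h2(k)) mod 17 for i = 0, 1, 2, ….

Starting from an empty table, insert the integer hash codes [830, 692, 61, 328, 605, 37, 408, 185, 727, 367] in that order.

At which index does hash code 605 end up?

2

830: h=5 → slot 5
692: h=8 → slot 8
61: h=11 → slot 11
328: h=10 → slot 10
605: h=11, h2=14, probe 11,8,5,2 → slot 2
37: h=13 → slot 13
408: h=9 → slot 9
185: h=12 → slot 12
727: h=15 → slot 15
367: h=11, h2=16, probe 11,10,9,8,7 → slot 7
Table: [∅, ∅, 605, ∅, ∅, 830, ∅, 367, 692, 408, 328, 61, 185, 37, ∅, 727, ∅]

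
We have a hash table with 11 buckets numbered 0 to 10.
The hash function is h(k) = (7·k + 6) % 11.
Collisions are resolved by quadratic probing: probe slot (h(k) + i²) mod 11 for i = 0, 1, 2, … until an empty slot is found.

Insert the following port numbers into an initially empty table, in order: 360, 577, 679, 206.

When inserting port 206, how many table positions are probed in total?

Insert 360: h=7, slot 7 empty → index 7.
Insert 577: h=8, slot 8 empty → index 8.
Insert 679: h=7, slots 7,8 occupied → index 0.
Insert 206: h=7, slots 7,8,0 occupied → index 5.
Table: [679, ., ., ., ., 206, ., 360, 577, ., .]

4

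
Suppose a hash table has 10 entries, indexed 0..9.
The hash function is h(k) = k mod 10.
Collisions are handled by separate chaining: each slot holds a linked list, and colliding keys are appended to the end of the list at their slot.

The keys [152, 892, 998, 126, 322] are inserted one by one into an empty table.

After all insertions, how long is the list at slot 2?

Insert 152: h=2, bucket 2 empty → new chain.
Insert 892: h=2, bucket 2 nonempty → append to chain.
Insert 998: h=8, bucket 8 empty → new chain.
Insert 126: h=6, bucket 6 empty → new chain.
Insert 322: h=2, bucket 2 nonempty → append to chain.
Final buckets:
0: ∅
1: ∅
2: 152 -> 892 -> 322
3: ∅
4: ∅
5: ∅
6: 126
7: ∅
8: 998
9: ∅

3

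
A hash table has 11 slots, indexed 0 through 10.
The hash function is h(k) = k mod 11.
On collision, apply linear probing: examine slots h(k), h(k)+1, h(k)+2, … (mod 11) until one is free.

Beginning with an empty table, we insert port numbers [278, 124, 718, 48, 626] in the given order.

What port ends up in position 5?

718

278: h=3 → slot 3
124: h=3, probe 3,4 → slot 4
718: h=3, probe 3,4,5 → slot 5
48: h=4, probe 4,5,6 → slot 6
626: h=10 → slot 10
Table: [—, —, —, 278, 124, 718, 48, —, —, —, 626]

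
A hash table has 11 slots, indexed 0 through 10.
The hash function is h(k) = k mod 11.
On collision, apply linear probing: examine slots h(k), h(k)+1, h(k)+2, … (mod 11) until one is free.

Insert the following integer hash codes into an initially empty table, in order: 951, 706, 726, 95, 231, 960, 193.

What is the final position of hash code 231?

1

951: h=5 → slot 5
706: h=2 → slot 2
726: h=0 → slot 0
95: h=7 → slot 7
231: h=0, probe 0,1 → slot 1
960: h=3 → slot 3
193: h=6 → slot 6
Table: [726, 231, 706, 960, —, 951, 193, 95, —, —, —]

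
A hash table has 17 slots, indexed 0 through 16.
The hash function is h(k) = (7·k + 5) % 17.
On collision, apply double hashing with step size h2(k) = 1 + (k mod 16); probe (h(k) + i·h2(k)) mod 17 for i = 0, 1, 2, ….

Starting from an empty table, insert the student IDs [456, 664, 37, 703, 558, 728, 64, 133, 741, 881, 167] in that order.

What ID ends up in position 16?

Insert 456: h=1, slot 1 empty → index 1.
Insert 664: h=12, slot 12 empty → index 12.
Insert 37: h=9, slot 9 empty → index 9.
Insert 703: h=13, slot 13 empty → index 13.
Insert 558: h=1, h2=15, slot 1 occupied → index 16.
Insert 728: h=1, h2=9, slot 1 occupied → index 10.
Insert 64: h=11, slot 11 empty → index 11.
Insert 133: h=1, h2=6, slot 1 occupied → index 7.
Insert 741: h=7, h2=6, slots 7,13 occupied → index 2.
Insert 881: h=1, h2=2, slot 1 occupied → index 3.
Insert 167: h=1, h2=8, slots 1,9 occupied → index 0.
Table: [167, 456, 741, 881, -, -, -, 133, -, 37, 728, 64, 664, 703, -, -, 558]

558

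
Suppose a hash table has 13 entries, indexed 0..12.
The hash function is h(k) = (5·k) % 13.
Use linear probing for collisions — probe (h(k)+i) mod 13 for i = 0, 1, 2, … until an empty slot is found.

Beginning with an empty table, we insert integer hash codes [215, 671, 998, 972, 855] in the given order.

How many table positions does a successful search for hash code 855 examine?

3

215: h=9 => slot 9
671: h=1 => slot 1
998: h=11 => slot 11
972: h=11, probe 11,12 => slot 12
855: h=11, probe 11,12,0 => slot 0
Table: [855, 671, ., ., ., ., ., ., ., 215, ., 998, 972]
Lookup 855: h=11, probe 11,12,0 → found at 0.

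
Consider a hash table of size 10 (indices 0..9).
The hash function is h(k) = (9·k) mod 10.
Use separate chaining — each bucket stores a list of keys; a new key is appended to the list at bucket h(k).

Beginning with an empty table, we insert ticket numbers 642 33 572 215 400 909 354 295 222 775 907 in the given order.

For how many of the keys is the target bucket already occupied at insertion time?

4

642 -> bucket 8
33 -> bucket 7
572 -> bucket 8 (collision)
215 -> bucket 5
400 -> bucket 0
909 -> bucket 1
354 -> bucket 6
295 -> bucket 5 (collision)
222 -> bucket 8 (collision)
775 -> bucket 5 (collision)
907 -> bucket 3
Final buckets:
0: 400
1: 909
2: .
3: 907
4: .
5: 215 -> 295 -> 775
6: 354
7: 33
8: 642 -> 572 -> 222
9: .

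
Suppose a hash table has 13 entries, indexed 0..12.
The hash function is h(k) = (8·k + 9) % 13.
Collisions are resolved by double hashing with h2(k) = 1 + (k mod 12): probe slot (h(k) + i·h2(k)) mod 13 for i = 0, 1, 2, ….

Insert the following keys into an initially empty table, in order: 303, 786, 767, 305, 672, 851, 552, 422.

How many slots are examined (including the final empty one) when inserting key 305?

2

Insert 303: h=2, slot 2 empty → index 2.
Insert 786: h=5, slot 5 empty → index 5.
Insert 767: h=9, slot 9 empty → index 9.
Insert 305: h=5, h2=6, slot 5 occupied → index 11.
Insert 672: h=3, slot 3 empty → index 3.
Insert 851: h=5, h2=12, slot 5 occupied → index 4.
Insert 552: h=5, h2=1, slot 5 occupied → index 6.
Insert 422: h=5, h2=3, slot 5 occupied → index 8.
Table: [_, _, 303, 672, 851, 786, 552, _, 422, 767, _, 305, _]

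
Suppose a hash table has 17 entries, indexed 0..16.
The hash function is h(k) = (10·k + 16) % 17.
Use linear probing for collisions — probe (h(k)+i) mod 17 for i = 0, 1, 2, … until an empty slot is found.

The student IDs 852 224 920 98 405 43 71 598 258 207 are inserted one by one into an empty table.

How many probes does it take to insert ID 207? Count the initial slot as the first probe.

852: h=2 → slot 2
224: h=12 → slot 12
920: h=2, probe 2,3 → slot 3
98: h=10 → slot 10
405: h=3, probe 3,4 → slot 4
43: h=4, probe 4,5 → slot 5
71: h=12, probe 12,13 → slot 13
598: h=12, probe 12,13,14 → slot 14
258: h=12, probe 12,13,14,15 → slot 15
207: h=12, probe 12,13,14,15,16 → slot 16
Table: [-, -, 852, 920, 405, 43, -, -, -, -, 98, -, 224, 71, 598, 258, 207]

5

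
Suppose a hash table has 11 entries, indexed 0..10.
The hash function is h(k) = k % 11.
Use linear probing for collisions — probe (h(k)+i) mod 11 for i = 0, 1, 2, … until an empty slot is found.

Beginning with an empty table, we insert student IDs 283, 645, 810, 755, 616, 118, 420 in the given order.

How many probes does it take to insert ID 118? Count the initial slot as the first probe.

283: h=8 → slot 8
645: h=7 → slot 7
810: h=7, probe 7,8,9 → slot 9
755: h=7, probe 7,8,9,10 → slot 10
616: h=0 → slot 0
118: h=8, probe 8,9,10,0,1 → slot 1
420: h=2 → slot 2
Table: [616, 118, 420, ∅, ∅, ∅, ∅, 645, 283, 810, 755]

5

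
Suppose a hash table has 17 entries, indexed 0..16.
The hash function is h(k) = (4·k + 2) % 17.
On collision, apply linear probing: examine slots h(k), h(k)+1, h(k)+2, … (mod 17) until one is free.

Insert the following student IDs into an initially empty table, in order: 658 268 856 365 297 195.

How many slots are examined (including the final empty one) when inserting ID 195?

3

658 hashes to 16; slot 16 is free → place at 16.
268 hashes to 3; slot 3 is free → place at 3.
856 hashes to 9; slot 9 is free → place at 9.
365 hashes to 0; slot 0 is free → place at 0.
297 hashes to 0; 0 taken → place at 1.
195 hashes to 0; 0,1 taken → place at 2.
Table: [365, 297, 195, 268, —, —, —, —, —, 856, —, —, —, —, —, —, 658]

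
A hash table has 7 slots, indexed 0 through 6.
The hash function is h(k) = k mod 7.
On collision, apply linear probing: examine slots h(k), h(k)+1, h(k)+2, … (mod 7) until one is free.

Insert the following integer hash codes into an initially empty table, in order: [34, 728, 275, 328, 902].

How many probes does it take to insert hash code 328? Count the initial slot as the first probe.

3

34 hashes to 6; slot 6 is free → place at 6.
728 hashes to 0; slot 0 is free → place at 0.
275 hashes to 2; slot 2 is free → place at 2.
328 hashes to 6; 6,0 taken → place at 1.
902 hashes to 6; 6,0,1,2 taken → place at 3.
Table: [728, 328, 275, 902, —, —, 34]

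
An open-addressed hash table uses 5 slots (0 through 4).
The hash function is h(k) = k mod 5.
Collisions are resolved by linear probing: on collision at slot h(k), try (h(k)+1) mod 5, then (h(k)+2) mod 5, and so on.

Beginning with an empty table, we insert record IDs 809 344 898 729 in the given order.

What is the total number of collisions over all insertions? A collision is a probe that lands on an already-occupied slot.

3

809: h=4 → slot 4
344: h=4, probe 4,0 → slot 0
898: h=3 → slot 3
729: h=4, probe 4,0,1 → slot 1
Table: [344, 729, —, 898, 809]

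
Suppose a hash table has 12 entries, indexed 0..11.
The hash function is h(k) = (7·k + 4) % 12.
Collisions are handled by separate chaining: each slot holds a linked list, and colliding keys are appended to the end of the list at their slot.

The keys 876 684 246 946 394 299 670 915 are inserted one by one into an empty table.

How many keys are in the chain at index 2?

3

876 → bucket 4
684 → bucket 4 (collision)
246 → bucket 10
946 → bucket 2
394 → bucket 2 (collision)
299 → bucket 9
670 → bucket 2 (collision)
915 → bucket 1
Final buckets:
0: .
1: 915
2: 946 -> 394 -> 670
3: .
4: 876 -> 684
5: .
6: .
7: .
8: .
9: 299
10: 246
11: .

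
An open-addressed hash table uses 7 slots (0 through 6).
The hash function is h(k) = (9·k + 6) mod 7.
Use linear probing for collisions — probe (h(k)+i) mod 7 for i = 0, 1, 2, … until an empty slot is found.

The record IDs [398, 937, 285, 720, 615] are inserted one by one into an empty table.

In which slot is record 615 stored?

0

Insert 398: h=4, slot 4 empty → index 4.
Insert 937: h=4, slot 4 occupied → index 5.
Insert 285: h=2, slot 2 empty → index 2.
Insert 720: h=4, slots 4,5 occupied → index 6.
Insert 615: h=4, slots 4,5,6 occupied → index 0.
Table: [615, ., 285, ., 398, 937, 720]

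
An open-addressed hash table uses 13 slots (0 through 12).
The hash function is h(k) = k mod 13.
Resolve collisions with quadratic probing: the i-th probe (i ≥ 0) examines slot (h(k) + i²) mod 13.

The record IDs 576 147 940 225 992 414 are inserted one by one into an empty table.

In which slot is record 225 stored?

0

576: h=4 → slot 4
147: h=4, probe 4,5 → slot 5
940: h=4, probe 4,5,8 → slot 8
225: h=4, probe 4,5,8,0 → slot 0
992: h=4, probe 4,5,8,0,7 → slot 7
414: h=11 → slot 11
Table: [225, -, -, -, 576, 147, -, 992, 940, -, -, 414, -]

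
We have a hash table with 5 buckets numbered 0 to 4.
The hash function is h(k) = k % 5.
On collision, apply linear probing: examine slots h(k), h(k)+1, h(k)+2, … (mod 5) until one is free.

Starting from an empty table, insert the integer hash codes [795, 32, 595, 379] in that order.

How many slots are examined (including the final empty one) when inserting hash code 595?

2

Insert 795: h=0, slot 0 empty => index 0.
Insert 32: h=2, slot 2 empty => index 2.
Insert 595: h=0, slot 0 occupied => index 1.
Insert 379: h=4, slot 4 empty => index 4.
Table: [795, 595, 32, ∅, 379]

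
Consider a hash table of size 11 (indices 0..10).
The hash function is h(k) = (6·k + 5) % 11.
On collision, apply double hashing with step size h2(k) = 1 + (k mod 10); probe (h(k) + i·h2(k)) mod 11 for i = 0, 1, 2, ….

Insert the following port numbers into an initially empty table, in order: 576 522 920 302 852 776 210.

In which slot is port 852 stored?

8

576 hashes to 7; slot 7 is free → place at 7.
522 hashes to 2; slot 2 is free → place at 2.
920 hashes to 3; slot 3 is free → place at 3.
302 hashes to 2, h2=3; 2 taken → place at 5.
852 hashes to 2, h2=3; 2,5 taken → place at 8.
776 hashes to 8, h2=7; 8 taken → place at 4.
210 hashes to 0; slot 0 is free → place at 0.
Table: [210, ∅, 522, 920, 776, 302, ∅, 576, 852, ∅, ∅]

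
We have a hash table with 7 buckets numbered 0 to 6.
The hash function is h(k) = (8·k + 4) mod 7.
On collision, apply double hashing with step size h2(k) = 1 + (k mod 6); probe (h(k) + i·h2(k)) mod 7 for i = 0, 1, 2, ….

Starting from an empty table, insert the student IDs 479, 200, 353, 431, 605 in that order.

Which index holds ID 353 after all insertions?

Insert 479: h=0, slot 0 empty -> index 0.
Insert 200: h=1, slot 1 empty -> index 1.
Insert 353: h=0, h2=6, slot 0 occupied -> index 6.
Insert 431: h=1, h2=6, slots 1,0,6 occupied -> index 5.
Insert 605: h=0, h2=6, slots 0,6,5 occupied -> index 4.
Table: [479, 200, _, _, 605, 431, 353]

6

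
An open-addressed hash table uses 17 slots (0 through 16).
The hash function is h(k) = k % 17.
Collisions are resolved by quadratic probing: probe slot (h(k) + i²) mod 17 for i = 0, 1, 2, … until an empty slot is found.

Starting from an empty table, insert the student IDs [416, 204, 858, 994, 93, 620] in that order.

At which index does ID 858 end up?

9

416: h=8 → slot 8
204: h=0 → slot 0
858: h=8, probe 8,9 → slot 9
994: h=8, probe 8,9,12 → slot 12
93: h=8, probe 8,9,12,0,7 → slot 7
620: h=8, probe 8,9,12,0,7,16 → slot 16
Table: [204, —, —, —, —, —, —, 93, 416, 858, —, —, 994, —, —, —, 620]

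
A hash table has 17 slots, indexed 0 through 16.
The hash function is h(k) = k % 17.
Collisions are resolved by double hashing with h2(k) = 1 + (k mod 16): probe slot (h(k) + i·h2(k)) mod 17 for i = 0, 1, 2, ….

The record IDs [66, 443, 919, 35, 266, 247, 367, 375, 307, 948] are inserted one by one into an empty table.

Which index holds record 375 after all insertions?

8

66 hashes to 15; slot 15 is free => place at 15.
443 hashes to 1; slot 1 is free => place at 1.
919 hashes to 1, h2=8; 1 taken => place at 9.
35 hashes to 1, h2=4; 1 taken => place at 5.
266 hashes to 11; slot 11 is free => place at 11.
247 hashes to 9, h2=8; 9 taken => place at 0.
367 hashes to 10; slot 10 is free => place at 10.
375 hashes to 1, h2=8; 1,9,0 taken => place at 8.
307 hashes to 1, h2=4; 1,5,9 taken => place at 13.
948 hashes to 13, h2=5; 13,1 taken => place at 6.
Table: [247, 443, —, —, —, 35, 948, —, 375, 919, 367, 266, —, 307, —, 66, —]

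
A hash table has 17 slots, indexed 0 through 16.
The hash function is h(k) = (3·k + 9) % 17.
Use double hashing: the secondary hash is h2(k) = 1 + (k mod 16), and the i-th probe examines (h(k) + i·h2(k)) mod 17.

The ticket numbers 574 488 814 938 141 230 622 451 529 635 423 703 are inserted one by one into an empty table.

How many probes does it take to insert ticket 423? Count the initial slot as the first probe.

6

Insert 574: h=14, slot 14 empty => index 14.
Insert 488: h=11, slot 11 empty => index 11.
Insert 814: h=3, slot 3 empty => index 3.
Insert 938: h=1, slot 1 empty => index 1.
Insert 141: h=7, slot 7 empty => index 7.
Insert 230: h=2, slot 2 empty => index 2.
Insert 622: h=5, slot 5 empty => index 5.
Insert 451: h=2, h2=4, slot 2 occupied => index 6.
Insert 529: h=15, slot 15 empty => index 15.
Insert 635: h=10, slot 10 empty => index 10.
Insert 423: h=3, h2=8, slots 3,11,2,10,1 occupied => index 9.
Insert 703: h=10, h2=16, slots 10,9 occupied => index 8.
Table: [_, 938, 230, 814, _, 622, 451, 141, 703, 423, 635, 488, _, _, 574, 529, _]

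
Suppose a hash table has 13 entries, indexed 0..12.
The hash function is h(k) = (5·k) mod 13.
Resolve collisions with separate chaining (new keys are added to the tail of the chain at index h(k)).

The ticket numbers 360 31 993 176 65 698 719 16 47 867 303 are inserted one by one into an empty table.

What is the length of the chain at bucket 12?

360 -> bucket 6
31 -> bucket 12
993 -> bucket 12 (collision)
176 -> bucket 9
65 -> bucket 0
698 -> bucket 6 (collision)
719 -> bucket 7
16 -> bucket 2
47 -> bucket 1
867 -> bucket 6 (collision)
303 -> bucket 7 (collision)
Final buckets:
0: 65
1: 47
2: 16
3: _
4: _
5: _
6: 360 -> 698 -> 867
7: 719 -> 303
8: _
9: 176
10: _
11: _
12: 31 -> 993

2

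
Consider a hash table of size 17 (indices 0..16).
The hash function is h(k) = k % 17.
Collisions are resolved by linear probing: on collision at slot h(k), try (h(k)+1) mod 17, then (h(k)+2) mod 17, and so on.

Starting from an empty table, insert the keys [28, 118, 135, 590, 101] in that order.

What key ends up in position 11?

28

Insert 28: h=11, slot 11 empty => index 11.
Insert 118: h=16, slot 16 empty => index 16.
Insert 135: h=16, slot 16 occupied => index 0.
Insert 590: h=12, slot 12 empty => index 12.
Insert 101: h=16, slots 16,0 occupied => index 1.
Table: [135, 101, —, —, —, —, —, —, —, —, —, 28, 590, —, —, —, 118]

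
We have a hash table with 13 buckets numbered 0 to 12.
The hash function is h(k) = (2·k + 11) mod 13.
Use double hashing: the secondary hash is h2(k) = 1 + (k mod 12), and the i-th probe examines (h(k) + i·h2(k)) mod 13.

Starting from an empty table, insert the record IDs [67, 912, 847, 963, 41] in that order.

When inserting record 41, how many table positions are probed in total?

2

Insert 67: h=2, slot 2 empty -> index 2.
Insert 912: h=2, h2=1, slot 2 occupied -> index 3.
Insert 847: h=2, h2=8, slot 2 occupied -> index 10.
Insert 963: h=0, slot 0 empty -> index 0.
Insert 41: h=2, h2=6, slot 2 occupied -> index 8.
Table: [963, ∅, 67, 912, ∅, ∅, ∅, ∅, 41, ∅, 847, ∅, ∅]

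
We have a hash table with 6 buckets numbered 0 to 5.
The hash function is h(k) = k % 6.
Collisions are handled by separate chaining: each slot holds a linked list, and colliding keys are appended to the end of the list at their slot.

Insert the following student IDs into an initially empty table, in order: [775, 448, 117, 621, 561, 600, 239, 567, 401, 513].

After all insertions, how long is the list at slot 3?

5

775 -> bucket 1
448 -> bucket 4
117 -> bucket 3
621 -> bucket 3 (collision)
561 -> bucket 3 (collision)
600 -> bucket 0
239 -> bucket 5
567 -> bucket 3 (collision)
401 -> bucket 5 (collision)
513 -> bucket 3 (collision)
Final buckets:
0: 600
1: 775
2: —
3: 117 -> 621 -> 561 -> 567 -> 513
4: 448
5: 239 -> 401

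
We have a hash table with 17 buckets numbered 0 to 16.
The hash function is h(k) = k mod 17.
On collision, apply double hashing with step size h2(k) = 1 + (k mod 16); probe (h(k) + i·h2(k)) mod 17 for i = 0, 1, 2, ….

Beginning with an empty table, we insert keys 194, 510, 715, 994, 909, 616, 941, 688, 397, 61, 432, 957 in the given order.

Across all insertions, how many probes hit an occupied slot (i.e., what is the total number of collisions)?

Insert 194: h=7, slot 7 empty -> index 7.
Insert 510: h=0, slot 0 empty -> index 0.
Insert 715: h=1, slot 1 empty -> index 1.
Insert 994: h=8, slot 8 empty -> index 8.
Insert 909: h=8, h2=14, slot 8 occupied -> index 5.
Insert 616: h=4, slot 4 empty -> index 4.
Insert 941: h=6, slot 6 empty -> index 6.
Insert 688: h=8, h2=1, slot 8 occupied -> index 9.
Insert 397: h=6, h2=14, slot 6 occupied -> index 3.
Insert 61: h=10, slot 10 empty -> index 10.
Insert 432: h=7, h2=1, slots 7,8,9,10 occupied -> index 11.
Insert 957: h=5, h2=14, slot 5 occupied -> index 2.
Table: [510, 715, 957, 397, 616, 909, 941, 194, 994, 688, 61, 432, ∅, ∅, ∅, ∅, ∅]

8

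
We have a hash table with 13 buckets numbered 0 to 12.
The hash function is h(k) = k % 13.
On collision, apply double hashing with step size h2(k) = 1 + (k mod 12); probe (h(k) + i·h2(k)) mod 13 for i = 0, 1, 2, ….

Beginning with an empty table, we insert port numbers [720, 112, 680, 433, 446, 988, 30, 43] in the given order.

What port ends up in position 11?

Insert 720: h=5, slot 5 empty -> index 5.
Insert 112: h=8, slot 8 empty -> index 8.
Insert 680: h=4, slot 4 empty -> index 4.
Insert 433: h=4, h2=2, slot 4 occupied -> index 6.
Insert 446: h=4, h2=3, slot 4 occupied -> index 7.
Insert 988: h=0, slot 0 empty -> index 0.
Insert 30: h=4, h2=7, slot 4 occupied -> index 11.
Insert 43: h=4, h2=8, slot 4 occupied -> index 12.
Table: [988, —, —, —, 680, 720, 433, 446, 112, —, —, 30, 43]

30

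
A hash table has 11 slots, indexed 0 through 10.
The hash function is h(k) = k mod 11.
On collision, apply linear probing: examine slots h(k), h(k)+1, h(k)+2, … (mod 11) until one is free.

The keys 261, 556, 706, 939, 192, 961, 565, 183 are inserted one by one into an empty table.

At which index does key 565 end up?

9

261 hashes to 8; slot 8 is free → place at 8.
556 hashes to 6; slot 6 is free → place at 6.
706 hashes to 2; slot 2 is free → place at 2.
939 hashes to 4; slot 4 is free → place at 4.
192 hashes to 5; slot 5 is free → place at 5.
961 hashes to 4; 4,5,6 taken → place at 7.
565 hashes to 4; 4,5,6,7,8 taken → place at 9.
183 hashes to 7; 7,8,9 taken → place at 10.
Table: [—, —, 706, —, 939, 192, 556, 961, 261, 565, 183]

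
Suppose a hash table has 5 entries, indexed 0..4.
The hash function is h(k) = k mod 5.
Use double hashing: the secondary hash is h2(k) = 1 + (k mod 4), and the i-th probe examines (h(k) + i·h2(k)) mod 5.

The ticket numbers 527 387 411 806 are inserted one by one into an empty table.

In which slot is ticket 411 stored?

0

527: h=2 -> slot 2
387: h=2, h2=4, probe 2,1 -> slot 1
411: h=1, h2=4, probe 1,0 -> slot 0
806: h=1, h2=3, probe 1,4 -> slot 4
Table: [411, 387, 527, ., 806]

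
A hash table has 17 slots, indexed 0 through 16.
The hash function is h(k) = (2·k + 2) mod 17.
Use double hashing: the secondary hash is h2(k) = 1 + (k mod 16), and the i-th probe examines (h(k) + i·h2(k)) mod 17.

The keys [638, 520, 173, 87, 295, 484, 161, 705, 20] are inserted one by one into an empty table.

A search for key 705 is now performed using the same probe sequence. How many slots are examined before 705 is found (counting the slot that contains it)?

5

638: h=3 → slot 3
520: h=5 → slot 5
173: h=8 → slot 8
87: h=6 → slot 6
295: h=14 → slot 14
484: h=1 → slot 1
161: h=1, h2=2, probe 1,3,5,7 → slot 7
705: h=1, h2=2, probe 1,3,5,7,9 → slot 9
20: h=8, h2=5, probe 8,13 → slot 13
Table: [—, 484, —, 638, —, 520, 87, 161, 173, 705, —, —, —, 20, 295, —, —]
Lookup 705: h=1, h2=2, probe 1,3,5,7,9 → found at 9.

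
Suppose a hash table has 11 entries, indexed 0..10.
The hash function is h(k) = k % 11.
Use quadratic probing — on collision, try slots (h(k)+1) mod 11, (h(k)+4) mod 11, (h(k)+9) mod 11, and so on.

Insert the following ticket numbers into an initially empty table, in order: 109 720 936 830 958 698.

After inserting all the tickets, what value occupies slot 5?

720

Insert 109: h=10, slot 10 empty => index 10.
Insert 720: h=5, slot 5 empty => index 5.
Insert 936: h=1, slot 1 empty => index 1.
Insert 830: h=5, slot 5 occupied => index 6.
Insert 958: h=1, slot 1 occupied => index 2.
Insert 698: h=5, slots 5,6 occupied => index 9.
Table: [_, 936, 958, _, _, 720, 830, _, _, 698, 109]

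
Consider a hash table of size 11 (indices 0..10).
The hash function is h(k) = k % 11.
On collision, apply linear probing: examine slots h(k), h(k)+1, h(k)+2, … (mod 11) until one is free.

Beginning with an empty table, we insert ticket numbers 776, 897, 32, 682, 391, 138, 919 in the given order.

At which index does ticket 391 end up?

776: h=6 -> slot 6
897: h=6, probe 6,7 -> slot 7
32: h=10 -> slot 10
682: h=0 -> slot 0
391: h=6, probe 6,7,8 -> slot 8
138: h=6, probe 6,7,8,9 -> slot 9
919: h=6, probe 6,7,8,9,10,0,1 -> slot 1
Table: [682, 919, —, —, —, —, 776, 897, 391, 138, 32]

8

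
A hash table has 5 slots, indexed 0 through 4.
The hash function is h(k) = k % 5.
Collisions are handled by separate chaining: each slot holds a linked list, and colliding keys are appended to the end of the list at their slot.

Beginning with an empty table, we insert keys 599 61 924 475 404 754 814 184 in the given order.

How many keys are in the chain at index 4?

6

Insert 599: h=4, bucket 4 empty -> new chain.
Insert 61: h=1, bucket 1 empty -> new chain.
Insert 924: h=4, bucket 4 nonempty -> append to chain.
Insert 475: h=0, bucket 0 empty -> new chain.
Insert 404: h=4, bucket 4 nonempty -> append to chain.
Insert 754: h=4, bucket 4 nonempty -> append to chain.
Insert 814: h=4, bucket 4 nonempty -> append to chain.
Insert 184: h=4, bucket 4 nonempty -> append to chain.
Final buckets:
0: 475
1: 61
2: ∅
3: ∅
4: 599 -> 924 -> 404 -> 754 -> 814 -> 184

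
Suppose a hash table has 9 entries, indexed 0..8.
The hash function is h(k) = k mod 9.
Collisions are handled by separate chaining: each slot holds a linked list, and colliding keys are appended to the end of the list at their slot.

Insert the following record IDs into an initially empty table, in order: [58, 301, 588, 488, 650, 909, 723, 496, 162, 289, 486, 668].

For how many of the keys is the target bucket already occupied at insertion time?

58 -> bucket 4
301 -> bucket 4 (collision)
588 -> bucket 3
488 -> bucket 2
650 -> bucket 2 (collision)
909 -> bucket 0
723 -> bucket 3 (collision)
496 -> bucket 1
162 -> bucket 0 (collision)
289 -> bucket 1 (collision)
486 -> bucket 0 (collision)
668 -> bucket 2 (collision)
Final buckets:
0: 909 -> 162 -> 486
1: 496 -> 289
2: 488 -> 650 -> 668
3: 588 -> 723
4: 58 -> 301
5: —
6: —
7: —
8: —

7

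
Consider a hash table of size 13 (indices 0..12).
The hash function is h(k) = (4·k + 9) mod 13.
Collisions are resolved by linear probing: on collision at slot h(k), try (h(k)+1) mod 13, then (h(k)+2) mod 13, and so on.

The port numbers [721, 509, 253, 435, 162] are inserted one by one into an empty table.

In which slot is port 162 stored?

10

721: h=7 => slot 7
509: h=4 => slot 4
253: h=7, probe 7,8 => slot 8
435: h=7, probe 7,8,9 => slot 9
162: h=7, probe 7,8,9,10 => slot 10
Table: [-, -, -, -, 509, -, -, 721, 253, 435, 162, -, -]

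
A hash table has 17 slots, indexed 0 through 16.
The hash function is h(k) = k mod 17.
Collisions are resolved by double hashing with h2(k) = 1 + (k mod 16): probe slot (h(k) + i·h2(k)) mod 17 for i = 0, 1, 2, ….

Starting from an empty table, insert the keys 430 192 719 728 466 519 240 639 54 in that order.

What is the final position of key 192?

6

Insert 430: h=5, slot 5 empty -> index 5.
Insert 192: h=5, h2=1, slot 5 occupied -> index 6.
Insert 719: h=5, h2=16, slot 5 occupied -> index 4.
Insert 728: h=14, slot 14 empty -> index 14.
Insert 466: h=7, slot 7 empty -> index 7.
Insert 519: h=9, slot 9 empty -> index 9.
Insert 240: h=2, slot 2 empty -> index 2.
Insert 639: h=10, slot 10 empty -> index 10.
Insert 54: h=3, slot 3 empty -> index 3.
Table: [∅, ∅, 240, 54, 719, 430, 192, 466, ∅, 519, 639, ∅, ∅, ∅, 728, ∅, ∅]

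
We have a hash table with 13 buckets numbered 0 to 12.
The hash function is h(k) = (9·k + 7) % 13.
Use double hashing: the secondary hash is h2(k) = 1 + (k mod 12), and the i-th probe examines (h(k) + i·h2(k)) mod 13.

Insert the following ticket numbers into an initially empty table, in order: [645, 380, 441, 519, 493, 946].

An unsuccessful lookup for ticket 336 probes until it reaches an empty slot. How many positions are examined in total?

645 hashes to 1; slot 1 is free -> place at 1.
380 hashes to 8; slot 8 is free -> place at 8.
441 hashes to 11; slot 11 is free -> place at 11.
519 hashes to 11, h2=4; 11 taken -> place at 2.
493 hashes to 11, h2=2; 11 taken -> place at 0.
946 hashes to 6; slot 6 is free -> place at 6.
Table: [493, 645, 519, -, -, -, 946, -, 380, -, -, 441, -]
Lookup 336: h=2, h2=1, probe 2,3 → slot 3 empty, not found.

2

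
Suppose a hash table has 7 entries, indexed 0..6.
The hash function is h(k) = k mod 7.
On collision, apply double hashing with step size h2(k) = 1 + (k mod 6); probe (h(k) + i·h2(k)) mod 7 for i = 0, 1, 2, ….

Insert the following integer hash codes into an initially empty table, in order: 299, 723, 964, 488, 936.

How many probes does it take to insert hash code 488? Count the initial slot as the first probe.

Insert 299: h=5, slot 5 empty -> index 5.
Insert 723: h=2, slot 2 empty -> index 2.
Insert 964: h=5, h2=5, slot 5 occupied -> index 3.
Insert 488: h=5, h2=3, slot 5 occupied -> index 1.
Insert 936: h=5, h2=1, slot 5 occupied -> index 6.
Table: [., 488, 723, 964, ., 299, 936]

2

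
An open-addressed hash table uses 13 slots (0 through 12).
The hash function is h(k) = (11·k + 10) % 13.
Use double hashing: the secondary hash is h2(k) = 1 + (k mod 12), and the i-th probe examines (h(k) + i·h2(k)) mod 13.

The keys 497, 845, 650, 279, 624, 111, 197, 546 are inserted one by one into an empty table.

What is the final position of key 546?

5

497 hashes to 4; slot 4 is free => place at 4.
845 hashes to 10; slot 10 is free => place at 10.
650 hashes to 10, h2=3; 10 taken => place at 0.
279 hashes to 11; slot 11 is free => place at 11.
624 hashes to 10, h2=1; 10,11 taken => place at 12.
111 hashes to 9; slot 9 is free => place at 9.
197 hashes to 6; slot 6 is free => place at 6.
546 hashes to 10, h2=7; 10,4,11 taken => place at 5.
Table: [650, ∅, ∅, ∅, 497, 546, 197, ∅, ∅, 111, 845, 279, 624]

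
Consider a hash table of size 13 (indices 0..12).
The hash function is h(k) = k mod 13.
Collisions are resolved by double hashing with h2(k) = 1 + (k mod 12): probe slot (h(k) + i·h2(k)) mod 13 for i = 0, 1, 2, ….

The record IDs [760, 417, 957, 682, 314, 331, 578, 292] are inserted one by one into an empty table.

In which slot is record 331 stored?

9

Insert 760: h=6, slot 6 empty → index 6.
Insert 417: h=1, slot 1 empty → index 1.
Insert 957: h=8, slot 8 empty → index 8.
Insert 682: h=6, h2=11, slot 6 occupied → index 4.
Insert 314: h=2, slot 2 empty → index 2.
Insert 331: h=6, h2=8, slots 6,1 occupied → index 9.
Insert 578: h=6, h2=3, slots 6,9 occupied → index 12.
Insert 292: h=6, h2=5, slot 6 occupied → index 11.
Table: [_, 417, 314, _, 682, _, 760, _, 957, 331, _, 292, 578]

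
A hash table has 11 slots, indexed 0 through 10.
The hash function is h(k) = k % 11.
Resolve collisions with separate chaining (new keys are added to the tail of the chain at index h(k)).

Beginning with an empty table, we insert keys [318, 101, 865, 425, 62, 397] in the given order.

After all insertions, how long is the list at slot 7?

Insert 318: h=10, bucket 10 empty -> new chain.
Insert 101: h=2, bucket 2 empty -> new chain.
Insert 865: h=7, bucket 7 empty -> new chain.
Insert 425: h=7, bucket 7 nonempty -> append to chain.
Insert 62: h=7, bucket 7 nonempty -> append to chain.
Insert 397: h=1, bucket 1 empty -> new chain.
Final buckets:
0: ∅
1: 397
2: 101
3: ∅
4: ∅
5: ∅
6: ∅
7: 865 -> 425 -> 62
8: ∅
9: ∅
10: 318

3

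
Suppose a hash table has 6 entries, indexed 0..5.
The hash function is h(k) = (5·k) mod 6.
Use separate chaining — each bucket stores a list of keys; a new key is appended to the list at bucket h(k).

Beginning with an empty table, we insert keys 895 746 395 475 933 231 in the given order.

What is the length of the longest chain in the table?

2

Insert 895: h=5, bucket 5 empty -> new chain.
Insert 746: h=4, bucket 4 empty -> new chain.
Insert 395: h=1, bucket 1 empty -> new chain.
Insert 475: h=5, bucket 5 nonempty -> append to chain.
Insert 933: h=3, bucket 3 empty -> new chain.
Insert 231: h=3, bucket 3 nonempty -> append to chain.
Final buckets:
0: -
1: 395
2: -
3: 933 -> 231
4: 746
5: 895 -> 475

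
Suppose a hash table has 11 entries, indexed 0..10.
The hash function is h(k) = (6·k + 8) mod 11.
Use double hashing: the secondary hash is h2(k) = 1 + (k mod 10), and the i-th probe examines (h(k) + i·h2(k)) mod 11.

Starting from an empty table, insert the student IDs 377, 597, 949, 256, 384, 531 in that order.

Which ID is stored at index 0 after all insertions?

256

Insert 377: h=4, slot 4 empty => index 4.
Insert 597: h=4, h2=8, slot 4 occupied => index 1.
Insert 949: h=4, h2=10, slot 4 occupied => index 3.
Insert 256: h=4, h2=7, slot 4 occupied => index 0.
Insert 384: h=2, slot 2 empty => index 2.
Insert 531: h=4, h2=2, slot 4 occupied => index 6.
Table: [256, 597, 384, 949, 377, _, 531, _, _, _, _]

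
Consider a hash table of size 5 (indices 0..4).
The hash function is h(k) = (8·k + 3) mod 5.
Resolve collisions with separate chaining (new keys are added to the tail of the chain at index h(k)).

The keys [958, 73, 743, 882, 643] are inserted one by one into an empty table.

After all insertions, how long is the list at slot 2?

Insert 958: h=2, bucket 2 empty → new chain.
Insert 73: h=2, bucket 2 nonempty → append to chain.
Insert 743: h=2, bucket 2 nonempty → append to chain.
Insert 882: h=4, bucket 4 empty → new chain.
Insert 643: h=2, bucket 2 nonempty → append to chain.
Final buckets:
0: _
1: _
2: 958 -> 73 -> 743 -> 643
3: _
4: 882

4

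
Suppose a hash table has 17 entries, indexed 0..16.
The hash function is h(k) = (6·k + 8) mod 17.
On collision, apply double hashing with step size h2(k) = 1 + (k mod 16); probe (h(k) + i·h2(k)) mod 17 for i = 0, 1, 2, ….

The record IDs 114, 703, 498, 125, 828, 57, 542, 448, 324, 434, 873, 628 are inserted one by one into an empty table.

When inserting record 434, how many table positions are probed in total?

114 hashes to 12; slot 12 is free → place at 12.
703 hashes to 10; slot 10 is free → place at 10.
498 hashes to 4; slot 4 is free → place at 4.
125 hashes to 10, h2=14; 10 taken → place at 7.
828 hashes to 12, h2=13; 12 taken → place at 8.
57 hashes to 10, h2=10; 10 taken → place at 3.
542 hashes to 13; slot 13 is free → place at 13.
448 hashes to 10, h2=1; 10 taken → place at 11.
324 hashes to 14; slot 14 is free → place at 14.
434 hashes to 11, h2=3; 11,14 taken → place at 0.
873 hashes to 10, h2=10; 10,3,13 taken → place at 6.
628 hashes to 2; slot 2 is free → place at 2.
Table: [434, ∅, 628, 57, 498, ∅, 873, 125, 828, ∅, 703, 448, 114, 542, 324, ∅, ∅]

3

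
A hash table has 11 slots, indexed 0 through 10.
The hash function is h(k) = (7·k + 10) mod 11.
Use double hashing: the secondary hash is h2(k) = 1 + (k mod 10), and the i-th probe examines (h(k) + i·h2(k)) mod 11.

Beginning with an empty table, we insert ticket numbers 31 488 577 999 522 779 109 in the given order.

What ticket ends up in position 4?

Insert 31: h=7, slot 7 empty => index 7.
Insert 488: h=5, slot 5 empty => index 5.
Insert 577: h=1, slot 1 empty => index 1.
Insert 999: h=7, h2=10, slot 7 occupied => index 6.
Insert 522: h=1, h2=3, slot 1 occupied => index 4.
Insert 779: h=7, h2=10, slots 7,6,5,4 occupied => index 3.
Insert 109: h=3, h2=10, slot 3 occupied => index 2.
Table: [∅, 577, 109, 779, 522, 488, 999, 31, ∅, ∅, ∅]

522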